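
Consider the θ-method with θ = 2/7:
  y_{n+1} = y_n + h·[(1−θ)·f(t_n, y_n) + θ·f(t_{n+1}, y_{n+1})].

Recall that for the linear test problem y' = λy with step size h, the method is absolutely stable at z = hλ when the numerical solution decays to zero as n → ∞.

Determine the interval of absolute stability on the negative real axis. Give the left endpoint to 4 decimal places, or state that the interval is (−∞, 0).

Test eqn y'=λy, z=hλ:
  y_{n+1} = y_n + z·[5/7·y_n + 2/7·y_{n+1}] ⇒ (1 − 2/7z)y_{n+1} = (1 + 5/7z)y_n
  Hence R(z) = (1 + 5/7z)/(1 − 2/7z).

Boundary: |R(x)|=1, x<0.
x=-0.95: |R|=0.2528
R=−1: 1+5/7x = −1+2/7x ⇒ -3/7x=2 ⇒ x=2/(-3/7)=-4.6667
Confirm numerically:
  x=-3.024: |R|=0.62232 <1
  x=-2.950: |R|=0.60078 <1
  x=-1.974: |R|=0.26215 <1
  x=-1.962: |R|=0.25723 <1
  x=-5.262: |R|=1.10192 >1
  x=-5.155: |R|=1.08463 >1
  x=-5.026: |R|=1.06322 >1
Interval (-4.6667, 0).

(-4.6667, 0).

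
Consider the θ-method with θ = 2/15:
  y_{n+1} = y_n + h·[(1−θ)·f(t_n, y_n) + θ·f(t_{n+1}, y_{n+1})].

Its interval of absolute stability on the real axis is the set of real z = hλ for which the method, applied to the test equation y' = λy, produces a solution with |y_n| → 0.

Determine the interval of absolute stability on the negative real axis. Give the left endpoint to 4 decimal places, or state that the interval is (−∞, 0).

z∈(-2.7273,0).

With y'=λy (z=hλ):
  y_{n+1} = y_n + z·[13/15·y_n + 2/15·y_{n+1}] ⇒ (1 − 2/15z)y_{n+1} = (1 + 13/15z)y_n
  ⇒ R(z) = (1 + 13/15z)/(1 − 2/15z).

Solve |R(x)|<1 on ℝ⁻.
x=-0.3: |R|=0.7115
R=−1: 1+13/15x = −1+2/15x ⇒ -11/15x=2 ⇒ x=2/(-11/15)=-2.7273
Confirm numerically:
  x=-2.686: |R|=0.97771 <1
  x=-1.937: |R|=0.53942 <1
  x=-1.170: |R|=0.01211 <1
  x=-3.193: |R|=1.23955 >1
  x=-3.108: |R|=1.19740 >1
Stable set (-2.7273, 0).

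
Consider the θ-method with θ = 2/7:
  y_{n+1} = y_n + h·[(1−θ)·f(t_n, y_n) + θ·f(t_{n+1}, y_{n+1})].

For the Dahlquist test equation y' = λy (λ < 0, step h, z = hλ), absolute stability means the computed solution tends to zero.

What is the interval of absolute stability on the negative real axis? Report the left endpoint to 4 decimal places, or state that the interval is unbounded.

(-4.6667, 0).

On y'=λy, z=hλ:
  y_{n+1} = y_n + z·[5/7·y_n + 2/7·y_{n+1}] ⇒ (1 − 2/7z)y_{n+1} = (1 + 5/7z)y_n
  ⇒ R(z) = (1 + 5/7z)/(1 − 2/7z).

Boundary: |R(x)|=1, x<0.
x=-0.38: |R|=0.6572
R=−1: 1+5/7x = −1+2/7x ⇒ -3/7x=2 ⇒ x=2/(-3/7)=-4.6667
Confirm numerically:
  x=-4.506: |R|=0.96990 <1
  x=-3.044: |R|=0.62806 <1
  x=-2.224: |R|=0.35989 <1
  x=-2.216: |R|=0.35689 <1
  x=-4.904: |R|=1.04236 >1
  x=-4.901: |R|=1.04184 >1
  x=-4.797: |R|=1.02356 >1
Interval (-4.6667, 0).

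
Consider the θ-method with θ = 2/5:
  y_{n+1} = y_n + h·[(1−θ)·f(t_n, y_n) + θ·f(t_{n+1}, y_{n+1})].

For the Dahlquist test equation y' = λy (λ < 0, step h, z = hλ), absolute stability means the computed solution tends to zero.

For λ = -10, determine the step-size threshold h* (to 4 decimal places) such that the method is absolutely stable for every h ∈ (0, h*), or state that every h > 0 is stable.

(-10.0000,0); λ=-10 ⇒ h* = (10)/10 = 1.0000.

With y'=λy (z=hλ):
  y_{n+1} = y_n + z·[3/5·y_n + 2/5·y_{n+1}] ⇒ (1 − 2/5z)y_{n+1} = (1 + 3/5z)y_n
  ⇒ R(z) = (1 + 3/5z)/(1 − 2/5z).

Boundary: |R(x)|=1, x<0.
x=-1.27: |R|=0.1578
R=−1: 1+3/5x = −1+2/5x ⇒ -1/5x=2 ⇒ x=2/(-1/5)=-10.0000
Confirm numerically:
  x=-5.683: |R|=0.73622 <1
  x=-5.657: |R|=0.73379 <1
  x=-5.331: |R|=0.70189 <1
  x=-10.390: |R|=1.01513 >1
  x=-10.255: |R|=1.01000 >1
  x=-10.145: |R|=1.00573 >1
Interval (-10.0000, 0).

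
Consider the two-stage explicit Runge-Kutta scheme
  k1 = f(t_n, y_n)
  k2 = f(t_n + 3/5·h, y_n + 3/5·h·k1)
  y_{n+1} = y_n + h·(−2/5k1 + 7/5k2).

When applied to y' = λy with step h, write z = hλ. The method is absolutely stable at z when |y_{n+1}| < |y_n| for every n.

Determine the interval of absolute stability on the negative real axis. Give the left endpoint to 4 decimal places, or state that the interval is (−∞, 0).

With y'=λy (z=hλ):
  k1=λy_n ⇒ h·k1=z·y_n;  k2=λ(1+3/5z)y_n ⇒ h·k2=z(1+3/5z)y_n
  y_{n+1}/y_n = 1 − 2/5z + 7/5z(1+3/5z) = 1 + z + 21/25z²
  so R(z) = 1 + z + 21/25z².

Boundary: |R(x)|=1, x<0.
x=-1.35: |R|=1.1809
R=1: x+21/25x²=0 ⇒ x=−25/21=-1.1905; min R=1−1/(4·21/25)=0.7024>−1
Confirm numerically:
  x=-1.131: |R|=0.94350 <1
  x=-1.004: |R|=0.84273 <1
  x=-0.903: |R|=0.78194 <1
  x=-0.837: |R|=0.75148 <1
  x=-1.538: |R|=1.44897 >1
  x=-1.460: |R|=1.33054 >1
  x=-1.350: |R|=1.18090 >1
Stable set (-1.1905, 0).

(-1.1905, 0).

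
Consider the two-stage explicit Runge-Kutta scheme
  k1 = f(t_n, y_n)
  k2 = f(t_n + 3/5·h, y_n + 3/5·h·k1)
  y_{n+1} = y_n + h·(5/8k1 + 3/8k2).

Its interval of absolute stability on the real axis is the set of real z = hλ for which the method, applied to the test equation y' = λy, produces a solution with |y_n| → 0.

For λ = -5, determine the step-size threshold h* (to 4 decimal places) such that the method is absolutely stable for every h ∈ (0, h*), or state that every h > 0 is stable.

(-4.4444,0); λ=-5 ⇒ h* = (40/9)/5 = 0.8889.

Test eqn y'=λy, z=hλ:
  k1=λy_n ⇒ h·k1=z·y_n;  k2=λ(1+3/5z)y_n ⇒ h·k2=z(1+3/5z)y_n
  y_{n+1}/y_n = 1 + 5/8z + 3/8z(1+3/5z) = 1 + z + 9/40z²
  ⇒ R(z) = 1 + z + 9/40z².

Solve |R(x)|<1 on ℝ⁻.
x=-1.13: |R|=0.1573
R=1: x+9/40x²=0 ⇒ x=−40/9=-4.4444; min R=1−1/(4·9/40)=-0.1111>−1
Confirm numerically:
  x=-3.944: |R|=0.55591 <1
  x=-2.944: |R|=0.00611 <1
  x=-2.047: |R|=0.10420 <1
  x=-5.035: |R|=1.66903 >1
  x=-4.928: |R|=1.53617 >1
Stable set (-4.4444, 0).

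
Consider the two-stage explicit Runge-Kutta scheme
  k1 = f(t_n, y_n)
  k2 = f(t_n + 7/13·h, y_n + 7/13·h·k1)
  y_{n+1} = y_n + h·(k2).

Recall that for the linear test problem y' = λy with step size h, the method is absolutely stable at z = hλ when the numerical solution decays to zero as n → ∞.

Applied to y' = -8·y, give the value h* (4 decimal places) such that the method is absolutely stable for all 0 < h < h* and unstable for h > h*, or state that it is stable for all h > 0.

(-1.8571,0); λ=-8 ⇒ h* = (13/7)/8 = 0.2321.

Test eqn y'=λy, z=hλ:
  k1=λy_n ⇒ h·k1=z·y_n;  k2=λ(1+7/13z)y_n ⇒ h·k2=z(1+7/13z)y_n
  y_{n+1}/y_n = 1 + z(1+7/13z) = 1 + z + 7/13z²
  Hence R(z) = 1 + z + 7/13z².

Boundary: |R(x)|=1, x<0.
x=-0.38: |R|=0.6978
R=1: x+7/13x²=0 ⇒ x=−13/7=-1.8571; min R=1−1/(4·7/13)=0.5357>−1
Confirm numerically:
  x=-1.459: |R|=0.68721 <1
  x=-1.437: |R|=0.67491 <1
  x=-0.987: |R|=0.53755 <1
  x=-2.123: |R|=1.30392 >1
  x=-2.053: |R|=1.21651 >1
Interval (-1.8571, 0).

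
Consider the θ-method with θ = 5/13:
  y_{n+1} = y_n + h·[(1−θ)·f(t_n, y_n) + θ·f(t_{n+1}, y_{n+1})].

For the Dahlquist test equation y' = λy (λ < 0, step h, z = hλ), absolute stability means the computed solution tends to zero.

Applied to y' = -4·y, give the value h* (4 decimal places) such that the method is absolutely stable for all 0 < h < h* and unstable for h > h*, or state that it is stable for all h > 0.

Set f=λy, z=hλ:
  y_{n+1} = y_n + z·[8/13·y_n + 5/13·y_{n+1}] ⇒ (1 − 5/13z)y_{n+1} = (1 + 8/13z)y_n
  so R(z) = (1 + 8/13z)/(1 − 5/13z).

Solve |R(x)|<1 on ℝ⁻.
x=-0.8: |R|=0.3882
R=−1: 1+8/13x = −1+5/13x ⇒ -3/13x=2 ⇒ x=2/(-3/13)=-8.6667
Confirm numerically:
  x=-8.075: |R|=0.96674 <1
  x=-7.824: |R|=0.95150 <1
  x=-7.120: |R|=0.90453 <1
  x=-5.870: |R|=0.80189 <1
  x=-9.013: |R|=1.01789 >1
  x=-8.836: |R|=1.00888 >1
  x=-8.736: |R|=1.00367 >1
Interval (-8.6667, 0).

(-8.6667,0); λ=-4 ⇒ h* = (26/3)/4 = 2.1667.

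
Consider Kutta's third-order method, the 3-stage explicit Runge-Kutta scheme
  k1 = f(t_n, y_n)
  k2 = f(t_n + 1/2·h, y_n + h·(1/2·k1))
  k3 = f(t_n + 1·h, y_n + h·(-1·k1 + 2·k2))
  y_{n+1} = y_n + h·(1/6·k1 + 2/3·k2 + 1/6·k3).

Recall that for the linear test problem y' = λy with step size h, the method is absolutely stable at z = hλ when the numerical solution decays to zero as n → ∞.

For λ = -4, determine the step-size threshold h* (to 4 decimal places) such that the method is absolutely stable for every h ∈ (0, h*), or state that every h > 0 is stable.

(-2.5127,0); λ=-4 ⇒ h* = 0.6282.

With y'=λy (z=hλ):
  order 3, 3-stage ⇒ R(z)=1+z+z^2/2+z^3/6
  (e.g. R(-0.43)=0.64920, |R|=0.64920)

Solve |R(x)|<1 on ℝ⁻.
x=-0.43: |R|=0.6492
|R(-2.35)|=0.7517 |R(-1.12)|=0.2730 |R(-0.59)|=0.5498
Bisect:
  x_lo=-3.0232 |R|=2.0586  x_hi=-0.2484 |R|=0.7799
  mid=-1.63579 |R|=0.02740 →hi
  mid=-2.32950 |R|=0.72309 →hi
  mid=-2.67636 |R|=1.28999 →lo
  mid=-2.50293 |R|=0.98394 →hi
  mid=-2.58965 |R|=1.13099 →lo
  mid=-2.54629 |R|=1.05601 →lo
  mid=-2.52461 |R|=1.01961 →lo
  mid=-2.51377 |R|=1.00169 →lo
  mid=-2.50835 |R|=0.99279 →hi
  mid=-2.51106 |R|=0.99723 →hi
  ...
  [-2.51275,-2.51259] ⇒ x*=-2.5127
So |R|<1 on (-2.5127, 0).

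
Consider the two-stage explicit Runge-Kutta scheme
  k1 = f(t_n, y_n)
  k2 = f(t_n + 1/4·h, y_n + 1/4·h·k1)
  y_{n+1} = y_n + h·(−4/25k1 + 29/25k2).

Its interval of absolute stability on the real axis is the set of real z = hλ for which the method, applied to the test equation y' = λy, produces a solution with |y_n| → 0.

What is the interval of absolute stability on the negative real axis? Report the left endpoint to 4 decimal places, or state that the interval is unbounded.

z∈(-3.4483,0).

Test eqn y'=λy, z=hλ:
  k1=λy_n ⇒ h·k1=z·y_n;  k2=λ(1+1/4z)y_n ⇒ h·k2=z(1+1/4z)y_n
  y_{n+1}/y_n = 1 − 4/25z + 29/25z(1+1/4z) = 1 + z + 29/100z²
  R(z) = 1 + z + 29/100z².

Need |R(x)|<1, x<0.
x=-0.6: |R|=0.5044
R=1: x+29/100x²=0 ⇒ x=−100/29=-3.4483; min R=1−1/(4·29/100)=0.1379>−1
Confirm numerically:
  x=-3.086: |R|=0.67578 <1
  x=-3.048: |R|=0.64619 <1
  x=-1.497: |R|=0.15289 <1
  x=-3.851: |R|=1.44976 >1
  x=-3.837: |R|=1.43255 >1
  x=-3.672: |R|=1.23824 >1
Stable set (-3.4483, 0).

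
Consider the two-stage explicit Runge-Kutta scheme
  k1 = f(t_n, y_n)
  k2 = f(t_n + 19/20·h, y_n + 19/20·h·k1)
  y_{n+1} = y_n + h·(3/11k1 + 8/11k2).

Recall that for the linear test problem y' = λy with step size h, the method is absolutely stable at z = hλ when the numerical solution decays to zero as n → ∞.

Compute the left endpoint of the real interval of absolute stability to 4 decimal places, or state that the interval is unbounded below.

z* = -1.4474.

With y'=λy (z=hλ):
  k1=λy_n ⇒ h·k1=z·y_n;  k2=λ(1+19/20z)y_n ⇒ h·k2=z(1+19/20z)y_n
  y_{n+1}/y_n = 1 + 3/11z + 8/11z(1+19/20z) = 1 + z + 38/55z²
  so R(z) = 1 + z + 38/55z².

Find x<0 with |R(x)|<1.
x=-0.59: |R|=0.6505
R=1: x+38/55x²=0 ⇒ x=−55/38=-1.4474; min R=1−1/(4·38/55)=0.6382>−1
Confirm numerically:
  x=-1.203: |R|=0.79689 <1
  x=-0.945: |R|=0.67200 <1
  x=-0.867: |R|=0.65235 <1
  x=-0.815: |R|=0.64392 <1
  x=-1.956: |R|=1.68737 >1
  x=-1.624: |R|=1.19819 >1
  x=-1.468: |R|=1.02093 >1
Interval (-1.4474, 0).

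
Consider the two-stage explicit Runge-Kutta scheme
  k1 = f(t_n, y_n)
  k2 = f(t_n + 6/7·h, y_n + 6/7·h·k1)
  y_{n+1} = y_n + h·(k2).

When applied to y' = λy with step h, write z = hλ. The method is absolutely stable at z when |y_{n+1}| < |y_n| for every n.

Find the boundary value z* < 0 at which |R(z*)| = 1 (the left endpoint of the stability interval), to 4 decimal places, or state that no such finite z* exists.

With y'=λy (z=hλ):
  k1=λy_n ⇒ h·k1=z·y_n;  k2=λ(1+6/7z)y_n ⇒ h·k2=z(1+6/7z)y_n
  y_{n+1}/y_n = 1 + z(1+6/7z) = 1 + z + 6/7z²
  ⇒ R(z) = 1 + z + 6/7z².

Solve |R(x)|<1 on ℝ⁻.
x=-1.36: |R|=1.2254
R=1: x+6/7x²=0 ⇒ x=−7/6=-1.1667; min R=1−1/(4·6/7)=0.7083>−1
Confirm numerically:
  x=-1.032: |R|=0.88088 <1
  x=-0.985: |R|=0.84662 <1
  x=-0.967: |R|=0.83450 <1
  x=-0.838: |R|=0.76392 <1
  x=-1.295: |R|=1.14245 >1
  x=-1.187: |R|=1.02069 >1
Stable set (-1.1667, 0).

z* = -1.1667.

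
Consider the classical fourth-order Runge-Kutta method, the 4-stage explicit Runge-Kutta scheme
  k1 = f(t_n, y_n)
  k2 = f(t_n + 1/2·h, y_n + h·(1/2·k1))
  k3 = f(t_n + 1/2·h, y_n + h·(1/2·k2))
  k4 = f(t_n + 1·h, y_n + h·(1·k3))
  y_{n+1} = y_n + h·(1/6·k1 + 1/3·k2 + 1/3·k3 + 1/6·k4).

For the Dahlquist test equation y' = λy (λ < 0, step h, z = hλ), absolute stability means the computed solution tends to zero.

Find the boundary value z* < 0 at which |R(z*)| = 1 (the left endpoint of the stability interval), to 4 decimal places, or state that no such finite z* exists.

On y'=λy, z=hλ:
  order 4, 4-stage ⇒ R(z)=1+z+z^2/2+z^3/6+z^4/24
  (e.g. R(-1.61)=0.27046, |R|=0.27046)

Boundary: |R(x)|=1, x<0.
x=-1.61: |R|=0.2705
|R(-2.5)|=0.6484 |R(-1.09)|=0.3470 |R(-0.54)|=0.5831
Bisect:
  x_lo=-3.5448 |R|=2.8932  x_hi=-0.1164 |R|=0.8901
  mid=-1.83063 |R|=0.29044 →hi
  mid=-2.68772 |R|=0.86258 →hi
  mid=-3.11627 |R|=1.62496 →lo
  mid=-2.90199 |R|=1.19068 →lo
  mid=-2.79486 |R|=1.01452 →lo
  mid=-2.74129 |R|=0.93566 →hi
  mid=-2.76807 |R|=0.97435 →hi
  mid=-2.78147 |R|=0.99424 →hi
  ...
  [-2.78544,-2.78523] ⇒ x*=-2.7853
Interval (-2.7853, 0).

z* = -2.7853.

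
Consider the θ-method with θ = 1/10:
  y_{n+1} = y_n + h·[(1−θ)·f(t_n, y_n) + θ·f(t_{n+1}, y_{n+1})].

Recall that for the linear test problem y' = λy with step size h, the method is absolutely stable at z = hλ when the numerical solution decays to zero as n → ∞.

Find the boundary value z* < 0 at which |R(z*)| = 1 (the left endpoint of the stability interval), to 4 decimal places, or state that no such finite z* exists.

z* = -2.5000.

On y'=λy, z=hλ:
  y_{n+1} = y_n + z·[9/10·y_n + 1/10·y_{n+1}] ⇒ (1 − 1/10z)y_{n+1} = (1 + 9/10z)y_n
  Hence R(z) = (1 + 9/10z)/(1 − 1/10z).

Solve |R(x)|<1 on ℝ⁻.
x=-0.44: |R|=0.5785
R=−1: 1+9/10x = −1+1/10x ⇒ -4/5x=2 ⇒ x=2/(-4/5)=-2.5000
Confirm numerically:
  x=-1.759: |R|=0.49588 <1
  x=-1.330: |R|=0.17387 <1
  x=-1.093: |R|=0.01469 <1
  x=-1.092: |R|=0.01551 <1
  x=-3.086: |R|=1.35825 >1
  x=-2.744: |R|=1.15317 >1
So |R|<1 on (-2.5000, 0).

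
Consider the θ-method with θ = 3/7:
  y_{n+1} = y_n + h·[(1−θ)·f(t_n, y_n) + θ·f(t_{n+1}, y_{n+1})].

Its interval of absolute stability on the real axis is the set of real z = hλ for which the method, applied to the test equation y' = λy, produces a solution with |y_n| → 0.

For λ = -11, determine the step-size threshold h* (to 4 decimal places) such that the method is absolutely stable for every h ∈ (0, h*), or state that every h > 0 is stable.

(-14.0000,0); λ=-11 ⇒ h* = (14)/11 = 1.2727.

Test eqn y'=λy, z=hλ:
  y_{n+1} = y_n + z·[4/7·y_n + 3/7·y_{n+1}] ⇒ (1 − 3/7z)y_{n+1} = (1 + 4/7z)y_n
  R(z) = (1 + 4/7z)/(1 − 3/7z).

Find x<0 with |R(x)|<1.
x=-0.6: |R|=0.5227
R=−1: 1+4/7x = −1+3/7x ⇒ -1/7x=2 ⇒ x=2/(-1/7)=-14.0000
Confirm numerically:
  x=-11.957: |R|=0.95235 <1
  x=-11.880: |R|=0.95028 <1
  x=-8.600: |R|=0.83537 <1
  x=-6.298: |R|=0.70256 <1
  x=-14.521: |R|=1.01030 >1
  x=-14.466: |R|=1.00925 >1
So |R|<1 on (-14.0000, 0).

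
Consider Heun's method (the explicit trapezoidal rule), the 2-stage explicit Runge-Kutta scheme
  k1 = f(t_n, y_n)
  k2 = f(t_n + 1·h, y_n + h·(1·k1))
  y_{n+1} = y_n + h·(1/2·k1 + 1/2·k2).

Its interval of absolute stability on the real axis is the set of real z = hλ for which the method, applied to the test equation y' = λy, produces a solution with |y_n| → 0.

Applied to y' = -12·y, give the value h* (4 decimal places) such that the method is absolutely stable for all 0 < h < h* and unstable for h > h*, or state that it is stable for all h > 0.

On y'=λy, z=hλ:
  order 2, 2-stage ⇒ R(z)=1+z+z^2/2
  (e.g. R(-0.53)=0.61045, |R|=0.61045)

Find x<0 with |R(x)|<1.
x=-0.53: |R|=0.6104
|R(-2.05)|=1.0512 |R(-1.96)|=0.9608 |R(-0.97)|=0.5005
Bisect:
  x_lo=-2.3811 |R|=1.4537  x_hi=-0.3718 |R|=0.6973
  mid=-1.37645 |R|=0.57086 →hi
  mid=-1.87877 |R|=0.88612 →hi
  mid=-2.12993 |R|=1.13837 →lo
  mid=-2.00435 |R|=1.00436 →lo
  mid=-1.94156 |R|=0.94327 →hi
  mid=-1.97296 |R|=0.97332 →hi
  mid=-1.98865 |R|=0.98872 →hi
  ...
  [-2.00006,-1.99994] ⇒ x*=-2.0000
Interval (-2.0000, 0).

(-2.0000,0); λ=-12 ⇒ h* = 0.1667.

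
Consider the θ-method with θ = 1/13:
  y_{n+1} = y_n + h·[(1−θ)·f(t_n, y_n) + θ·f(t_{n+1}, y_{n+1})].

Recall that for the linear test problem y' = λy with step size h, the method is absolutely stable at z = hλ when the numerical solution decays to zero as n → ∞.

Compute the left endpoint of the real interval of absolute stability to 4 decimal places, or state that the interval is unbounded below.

left endpoint -2.3636.

On y'=λy, z=hλ:
  y_{n+1} = y_n + z·[12/13·y_n + 1/13·y_{n+1}] ⇒ (1 − 1/13z)y_{n+1} = (1 + 12/13z)y_n
  ⇒ R(z) = (1 + 12/13z)/(1 − 1/13z).

Find x<0 with |R(x)|<1.
x=-1.49: |R|=0.3368
R=−1: 1+12/13x = −1+1/13x ⇒ -11/13x=2 ⇒ x=2/(-11/13)=-2.3636
Confirm numerically:
  x=-2.206: |R|=0.88597 <1
  x=-2.053: |R|=0.77300 <1
  x=-1.459: |R|=0.31178 <1
  x=-2.902: |R|=1.37241 >1
  x=-2.594: |R|=1.16250 >1
Stable set (-2.3636, 0).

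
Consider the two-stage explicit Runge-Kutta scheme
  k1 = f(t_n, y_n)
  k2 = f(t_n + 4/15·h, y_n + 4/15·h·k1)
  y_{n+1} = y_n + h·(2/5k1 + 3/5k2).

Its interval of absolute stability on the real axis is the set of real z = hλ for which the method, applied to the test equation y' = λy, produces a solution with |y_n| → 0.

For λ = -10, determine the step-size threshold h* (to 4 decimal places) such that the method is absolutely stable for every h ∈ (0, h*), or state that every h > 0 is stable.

On y'=λy, z=hλ:
  k1=λy_n ⇒ h·k1=z·y_n;  k2=λ(1+4/15z)y_n ⇒ h·k2=z(1+4/15z)y_n
  y_{n+1}/y_n = 1 + 2/5z + 3/5z(1+4/15z) = 1 + z + 4/25z²
  R(z) = 1 + z + 4/25z².

Solve |R(x)|<1 on ℝ⁻.
x=-1.75: |R|=0.2600
R=1: x+4/25x²=0 ⇒ x=−25/4=-6.2500; min R=1−1/(4·4/25)=-0.5625>−1
Confirm numerically:
  x=-4.181: |R|=0.38408 <1
  x=-3.828: |R|=0.48343 <1
  x=-2.777: |R|=0.54312 <1
  x=-6.790: |R|=1.58666 >1
  x=-6.601: |R|=1.37071 >1
Stable set (-6.2500, 0).

(-6.2500,0); λ=-10 ⇒ h* = (25/4)/10 = 0.6250.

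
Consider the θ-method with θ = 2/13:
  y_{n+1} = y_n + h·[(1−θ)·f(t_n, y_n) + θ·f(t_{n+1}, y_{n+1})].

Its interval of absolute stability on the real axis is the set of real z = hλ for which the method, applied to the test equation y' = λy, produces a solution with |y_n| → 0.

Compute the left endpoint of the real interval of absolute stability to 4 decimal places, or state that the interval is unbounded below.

left endpoint -2.8889.

With y'=λy (z=hλ):
  y_{n+1} = y_n + z·[11/13·y_n + 2/13·y_{n+1}] ⇒ (1 − 2/13z)y_{n+1} = (1 + 11/13z)y_n
  Hence R(z) = (1 + 11/13z)/(1 − 2/13z).

Solve |R(x)|<1 on ℝ⁻.
x=-0.61: |R|=0.4423
R=−1: 1+11/13x = −1+2/13x ⇒ -9/13x=2 ⇒ x=2/(-9/13)=-2.8889
Confirm numerically:
  x=-2.506: |R|=0.80868 <1
  x=-1.857: |R|=0.44436 <1
  x=-1.793: |R|=0.40534 <1
  x=-1.558: |R|=0.25676 <1
  x=-3.393: |R|=1.22930 >1
  x=-3.102: |R|=1.09988 >1
Interval (-2.8889, 0).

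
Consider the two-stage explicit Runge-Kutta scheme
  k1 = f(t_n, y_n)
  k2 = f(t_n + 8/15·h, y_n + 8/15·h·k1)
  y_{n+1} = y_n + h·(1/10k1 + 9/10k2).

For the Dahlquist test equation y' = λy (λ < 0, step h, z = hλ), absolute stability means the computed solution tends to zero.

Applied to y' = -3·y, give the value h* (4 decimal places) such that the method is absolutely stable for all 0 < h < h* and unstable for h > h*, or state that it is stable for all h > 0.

(-2.0833,0); λ=-3 ⇒ h* = (25/12)/3 = 0.6944.

On y'=λy, z=hλ:
  k1=λy_n ⇒ h·k1=z·y_n;  k2=λ(1+8/15z)y_n ⇒ h·k2=z(1+8/15z)y_n
  y_{n+1}/y_n = 1 + 1/10z + 9/10z(1+8/15z) = 1 + z + 12/25z²
  ⇒ R(z) = 1 + z + 12/25z².

Need |R(x)|<1, x<0.
x=-1.06: |R|=0.4793
R=1: x+12/25x²=0 ⇒ x=−25/12=-2.0833; min R=1−1/(4·12/25)=0.4792>−1
Confirm numerically:
  x=-1.626: |R|=0.64306 <1
  x=-1.191: |R|=0.48987 <1
  x=-1.149: |R|=0.48470 <1
  x=-2.284: |R|=1.21999 >1
  x=-2.263: |R|=1.19516 >1
  x=-2.148: |R|=1.06667 >1
So |R|<1 on (-2.0833, 0).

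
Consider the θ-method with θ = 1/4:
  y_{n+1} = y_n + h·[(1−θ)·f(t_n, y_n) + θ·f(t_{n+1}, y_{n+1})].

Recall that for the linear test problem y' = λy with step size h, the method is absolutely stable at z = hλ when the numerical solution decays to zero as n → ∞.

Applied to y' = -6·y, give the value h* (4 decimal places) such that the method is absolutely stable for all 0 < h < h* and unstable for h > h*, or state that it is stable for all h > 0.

(-4.0000,0); λ=-6 ⇒ h* = (4)/6 = 0.6667.

Set f=λy, z=hλ:
  y_{n+1} = y_n + z·[3/4·y_n + 1/4·y_{n+1}] ⇒ (1 − 1/4z)y_{n+1} = (1 + 3/4z)y_n
  Hence R(z) = (1 + 3/4z)/(1 − 1/4z).

Find x<0 with |R(x)|<1.
x=-1.54: |R|=0.1119
R=−1: 1+3/4x = −1+1/4x ⇒ -1/2x=2 ⇒ x=2/(-1/2)=-4.0000
Confirm numerically:
  x=-3.052: |R|=0.73114 <1
  x=-2.551: |R|=0.55762 <1
  x=-2.472: |R|=0.52781 <1
  x=-1.672: |R|=0.17913 <1
  x=-4.462: |R|=1.10919 >1
  x=-4.422: |R|=1.10021 >1
Stable set (-4.0000, 0).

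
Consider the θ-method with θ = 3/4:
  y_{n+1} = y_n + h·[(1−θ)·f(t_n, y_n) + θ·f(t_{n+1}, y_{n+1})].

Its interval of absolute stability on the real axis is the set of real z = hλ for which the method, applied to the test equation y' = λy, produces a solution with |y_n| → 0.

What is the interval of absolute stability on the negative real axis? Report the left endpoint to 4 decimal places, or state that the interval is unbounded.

Test eqn y'=λy, z=hλ:
  y_{n+1} = y_n + z·[1/4·y_n + 3/4·y_{n+1}] ⇒ (1 − 3/4z)y_{n+1} = (1 + 1/4z)y_n
  Hence R(z) = (1 + 1/4z)/(1 − 3/4z).

Need |R(x)|<1, x<0.
x=-1.73: |R|=0.2470
x=-2: |R|=0.2000
x=-10: |R|=0.1765
x=-100: |R|=0.3158
θ=3/4≥1/2 ⇒ |1+1/4x|<|1−3/4x| ∀x<0 ⇒ interval (−∞,0).

interval (−∞, 0).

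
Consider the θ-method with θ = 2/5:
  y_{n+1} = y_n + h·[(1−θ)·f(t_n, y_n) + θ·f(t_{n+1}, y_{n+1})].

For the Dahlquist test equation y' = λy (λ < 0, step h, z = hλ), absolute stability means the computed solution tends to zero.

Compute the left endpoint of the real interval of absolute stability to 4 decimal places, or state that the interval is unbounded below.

left endpoint -10.0000.

Test eqn y'=λy, z=hλ:
  y_{n+1} = y_n + z·[3/5·y_n + 2/5·y_{n+1}] ⇒ (1 − 2/5z)y_{n+1} = (1 + 3/5z)y_n
  R(z) = (1 + 3/5z)/(1 − 2/5z).

Find x<0 with |R(x)|<1.
x=-0.9: |R|=0.3382
R=−1: 1+3/5x = −1+2/5x ⇒ -1/5x=2 ⇒ x=2/(-1/5)=-10.0000
Confirm numerically:
  x=-8.155: |R|=0.91342 <1
  x=-6.628: |R|=0.81529 <1
  x=-5.956: |R|=0.76088 <1
  x=-4.749: |R|=0.63781 <1
  x=-10.481: |R|=1.01853 >1
  x=-10.064: |R|=1.00255 >1
So |R|<1 on (-10.0000, 0).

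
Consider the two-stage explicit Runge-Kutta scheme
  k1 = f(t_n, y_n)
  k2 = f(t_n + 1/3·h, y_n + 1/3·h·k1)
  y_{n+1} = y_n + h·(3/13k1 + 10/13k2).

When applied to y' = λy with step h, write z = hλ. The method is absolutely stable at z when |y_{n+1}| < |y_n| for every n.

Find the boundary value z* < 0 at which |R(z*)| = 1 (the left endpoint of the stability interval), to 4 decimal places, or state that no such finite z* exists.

With y'=λy (z=hλ):
  k1=λy_n ⇒ h·k1=z·y_n;  k2=λ(1+1/3z)y_n ⇒ h·k2=z(1+1/3z)y_n
  y_{n+1}/y_n = 1 + 3/13z + 10/13z(1+1/3z) = 1 + z + 10/39z²
  R(z) = 1 + z + 10/39z².

Boundary: |R(x)|=1, x<0.
x=-1.37: |R|=0.1113
R=1: x+10/39x²=0 ⇒ x=−39/10=-3.9000; min R=1−1/(4·10/39)=0.0250>−1
Confirm numerically:
  x=-3.793: |R|=0.89594 <1
  x=-2.318: |R|=0.05972 <1
  x=-1.755: |R|=0.03475 <1
  x=-4.322: |R|=1.46766 >1
  x=-3.937: |R|=1.03735 >1
Interval (-3.9000, 0).

z* = -3.9000.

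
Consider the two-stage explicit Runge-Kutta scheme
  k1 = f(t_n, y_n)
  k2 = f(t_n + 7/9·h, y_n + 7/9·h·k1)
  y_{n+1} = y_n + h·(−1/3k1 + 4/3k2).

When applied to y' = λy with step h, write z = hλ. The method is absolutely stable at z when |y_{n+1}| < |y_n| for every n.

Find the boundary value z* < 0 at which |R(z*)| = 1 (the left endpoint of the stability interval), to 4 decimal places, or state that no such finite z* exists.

left endpoint -0.9643.

With y'=λy (z=hλ):
  k1=λy_n ⇒ h·k1=z·y_n;  k2=λ(1+7/9z)y_n ⇒ h·k2=z(1+7/9z)y_n
  y_{n+1}/y_n = 1 − 1/3z + 4/3z(1+7/9z) = 1 + z + 28/27z²
  R(z) = 1 + z + 28/27z².

Solve |R(x)|<1 on ℝ⁻.
x=-0.33: |R|=0.7829
R=1: x+28/27x²=0 ⇒ x=−27/28=-0.9643; min R=1−1/(4·28/27)=0.7589>−1
Confirm numerically:
  x=-0.870: |R|=0.91493 <1
  x=-0.606: |R|=0.77484 <1
  x=-0.604: |R|=0.77433 <1
  x=-0.419: |R|=0.76306 <1
  x=-1.268: |R|=1.39937 >1
  x=-1.122: |R|=1.18351 >1
  x=-1.067: |R|=1.11366 >1
Interval (-0.9643, 0).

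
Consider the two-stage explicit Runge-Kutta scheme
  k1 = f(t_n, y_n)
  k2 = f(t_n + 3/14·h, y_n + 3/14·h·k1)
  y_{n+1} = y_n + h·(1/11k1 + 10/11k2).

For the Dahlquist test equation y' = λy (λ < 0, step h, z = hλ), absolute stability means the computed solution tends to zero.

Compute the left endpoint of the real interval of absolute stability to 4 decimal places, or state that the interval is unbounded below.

With y'=λy (z=hλ):
  k1=λy_n ⇒ h·k1=z·y_n;  k2=λ(1+3/14z)y_n ⇒ h·k2=z(1+3/14z)y_n
  y_{n+1}/y_n = 1 + 1/11z + 10/11z(1+3/14z) = 1 + z + 15/77z²
  ⇒ R(z) = 1 + z + 15/77z².

Boundary: |R(x)|=1, x<0.
x=-0.81: |R|=0.3178
R=1: x+15/77x²=0 ⇒ x=−77/15=-5.1333; min R=1−1/(4·15/77)=-0.2833>−1
Confirm numerically:
  x=-4.587: |R|=0.51181 <1
  x=-4.278: |R|=0.28719 <1
  x=-3.831: |R|=0.02807 <1
  x=-2.375: |R|=0.27618 <1
  x=-5.705: |R|=1.63533 >1
  x=-5.273: |R|=1.14347 >1
Stable set (-5.1333, 0).

left endpoint -5.1333.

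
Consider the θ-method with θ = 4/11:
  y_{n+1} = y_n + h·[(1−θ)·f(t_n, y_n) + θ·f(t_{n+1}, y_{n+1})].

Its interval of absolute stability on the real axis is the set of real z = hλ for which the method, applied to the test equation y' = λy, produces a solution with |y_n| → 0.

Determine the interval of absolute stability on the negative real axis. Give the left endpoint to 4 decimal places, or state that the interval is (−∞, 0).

On y'=λy, z=hλ:
  y_{n+1} = y_n + z·[7/11·y_n + 4/11·y_{n+1}] ⇒ (1 − 4/11z)y_{n+1} = (1 + 7/11z)y_n
  Hence R(z) = (1 + 7/11z)/(1 − 4/11z).

Solve |R(x)|<1 on ℝ⁻.
x=-1.4: |R|=0.0723
R=−1: 1+7/11x = −1+4/11x ⇒ -3/11x=2 ⇒ x=2/(-3/11)=-7.3333
Confirm numerically:
  x=-5.393: |R|=0.82129 <1
  x=-3.777: |R|=0.59135 <1
  x=-3.244: |R|=0.48832 <1
  x=-7.736: |R|=1.02880 >1
  x=-7.699: |R|=1.02625 >1
  x=-7.651: |R|=1.02291 >1
Stable set (-7.3333, 0).

z∈(-7.3333,0).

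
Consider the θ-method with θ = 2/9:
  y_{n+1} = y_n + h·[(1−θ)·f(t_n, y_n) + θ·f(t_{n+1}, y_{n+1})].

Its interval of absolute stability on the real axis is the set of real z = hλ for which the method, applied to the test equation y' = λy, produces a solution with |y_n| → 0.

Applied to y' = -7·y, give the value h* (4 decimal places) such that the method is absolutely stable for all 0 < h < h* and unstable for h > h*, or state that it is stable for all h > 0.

(-3.6000,0); λ=-7 ⇒ h* = (18/5)/7 = 0.5143.

Test eqn y'=λy, z=hλ:
  y_{n+1} = y_n + z·[7/9·y_n + 2/9·y_{n+1}] ⇒ (1 − 2/9z)y_{n+1} = (1 + 7/9z)y_n
  R(z) = (1 + 7/9z)/(1 − 2/9z).

Need |R(x)|<1, x<0.
x=-1.48: |R|=0.1137
R=−1: 1+7/9x = −1+2/9x ⇒ -5/9x=2 ⇒ x=2/(-5/9)=-3.6000
Confirm numerically:
  x=-3.430: |R|=0.94641 <1
  x=-3.198: |R|=0.86945 <1
  x=-1.978: |R|=0.37404 <1
  x=-3.864: |R|=1.07891 >1
  x=-3.851: |R|=1.07514 >1
So |R|<1 on (-3.6000, 0).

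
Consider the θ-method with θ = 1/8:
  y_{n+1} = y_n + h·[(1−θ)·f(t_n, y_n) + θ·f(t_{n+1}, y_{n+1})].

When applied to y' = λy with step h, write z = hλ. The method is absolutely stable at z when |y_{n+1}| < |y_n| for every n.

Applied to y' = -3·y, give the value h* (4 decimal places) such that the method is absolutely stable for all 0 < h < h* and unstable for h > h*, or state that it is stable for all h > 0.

With y'=λy (z=hλ):
  y_{n+1} = y_n + z·[7/8·y_n + 1/8·y_{n+1}] ⇒ (1 − 1/8z)y_{n+1} = (1 + 7/8z)y_n
  so R(z) = (1 + 7/8z)/(1 − 1/8z).

Find x<0 with |R(x)|<1.
x=-1.66: |R|=0.3747
R=−1: 1+7/8x = −1+1/8x ⇒ -3/4x=2 ⇒ x=2/(-3/4)=-2.6667
Confirm numerically:
  x=-2.150: |R|=0.69458 <1
  x=-1.934: |R|=0.55748 <1
  x=-1.822: |R|=0.48402 <1
  x=-1.453: |R|=0.22966 <1
  x=-3.188: |R|=1.27959 >1
  x=-2.788: |R|=1.06748 >1
Interval (-2.6667, 0).

(-2.6667,0); λ=-3 ⇒ h* = (8/3)/3 = 0.8889.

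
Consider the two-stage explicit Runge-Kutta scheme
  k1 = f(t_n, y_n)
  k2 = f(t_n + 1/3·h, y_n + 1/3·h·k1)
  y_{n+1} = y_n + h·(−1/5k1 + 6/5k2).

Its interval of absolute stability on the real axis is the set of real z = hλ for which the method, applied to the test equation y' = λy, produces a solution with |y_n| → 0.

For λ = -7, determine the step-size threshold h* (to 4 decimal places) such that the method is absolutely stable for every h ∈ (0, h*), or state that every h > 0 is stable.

(-2.5000,0); λ=-7 ⇒ h* = (5/2)/7 = 0.3571.

On y'=λy, z=hλ:
  k1=λy_n ⇒ h·k1=z·y_n;  k2=λ(1+1/3z)y_n ⇒ h·k2=z(1+1/3z)y_n
  y_{n+1}/y_n = 1 − 1/5z + 6/5z(1+1/3z) = 1 + z + 2/5z²
  ⇒ R(z) = 1 + z + 2/5z².

Need |R(x)|<1, x<0.
x=-0.36: |R|=0.6918
R=1: x+2/5x²=0 ⇒ x=−5/2=-2.5000; min R=1−1/(4·2/5)=0.3750>−1
Confirm numerically:
  x=-2.237: |R|=0.76467 <1
  x=-1.613: |R|=0.42771 <1
  x=-1.423: |R|=0.38697 <1
  x=-3.092: |R|=1.73219 >1
  x=-2.991: |R|=1.58743 >1
  x=-2.626: |R|=1.13235 >1
Interval (-2.5000, 0).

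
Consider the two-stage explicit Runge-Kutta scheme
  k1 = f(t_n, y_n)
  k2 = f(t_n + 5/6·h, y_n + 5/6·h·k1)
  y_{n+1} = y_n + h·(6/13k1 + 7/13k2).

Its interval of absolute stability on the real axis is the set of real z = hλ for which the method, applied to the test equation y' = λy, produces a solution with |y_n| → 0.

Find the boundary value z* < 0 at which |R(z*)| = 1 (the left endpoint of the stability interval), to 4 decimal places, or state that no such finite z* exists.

left endpoint -2.2286.

Test eqn y'=λy, z=hλ:
  k1=λy_n ⇒ h·k1=z·y_n;  k2=λ(1+5/6z)y_n ⇒ h·k2=z(1+5/6z)y_n
  y_{n+1}/y_n = 1 + 6/13z + 7/13z(1+5/6z) = 1 + z + 35/78z²
  ⇒ R(z) = 1 + z + 35/78z².

Solve |R(x)|<1 on ℝ⁻.
x=-1.27: |R|=0.4537
R=1: x+35/78x²=0 ⇒ x=−78/35=-2.2286; min R=1−1/(4·35/78)=0.4429>−1
Confirm numerically:
  x=-2.075: |R|=0.85701 <1
  x=-1.971: |R|=0.77220 <1
  x=-1.850: |R|=0.68574 <1
  x=-1.638: |R|=0.56593 <1
  x=-2.708: |R|=1.58257 >1
  x=-2.494: |R|=1.29704 >1
  x=-2.276: |R|=1.04844 >1
Interval (-2.2286, 0).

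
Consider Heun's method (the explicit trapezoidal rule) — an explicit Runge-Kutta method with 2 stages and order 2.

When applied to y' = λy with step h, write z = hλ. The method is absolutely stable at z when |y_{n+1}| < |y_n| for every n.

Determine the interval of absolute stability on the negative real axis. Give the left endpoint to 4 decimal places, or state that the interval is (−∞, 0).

(-2.0000, 0).

On y'=λy, z=hλ:
  order 2, 2-stage ⇒ R(z)=1+z+z^2/2
  (e.g. R(-0.51)=0.62005, |R|=0.62005)

Find x<0 with |R(x)|<1.
x=-0.51: |R|=0.6200
|R(-1.85)|=0.8613 |R(-1.79)|=0.8121 |R(-1.6)|=0.6800
Bisect:
  x_lo=-2.3736 |R|=1.4434  x_hi=-0.2552 |R|=0.7773
  mid=-1.31444 |R|=0.54943 →hi
  mid=-1.84404 |R|=0.85620 →hi
  mid=-2.10884 |R|=1.11477 →lo
  mid=-1.97644 |R|=0.97672 →hi
  mid=-2.04264 |R|=1.04355 →lo
  mid=-2.00954 |R|=1.00959 →lo
  mid=-1.99299 |R|=0.99302 →hi
  mid=-2.00127 |R|=1.00127 →lo
  mid=-1.99713 |R|=0.99713 →hi
  mid=-1.99920 |R|=0.99920 →hi
  ...
  [-2.00010,-1.99997] ⇒ x*=-2.0000
Stable set (-2.0000, 0).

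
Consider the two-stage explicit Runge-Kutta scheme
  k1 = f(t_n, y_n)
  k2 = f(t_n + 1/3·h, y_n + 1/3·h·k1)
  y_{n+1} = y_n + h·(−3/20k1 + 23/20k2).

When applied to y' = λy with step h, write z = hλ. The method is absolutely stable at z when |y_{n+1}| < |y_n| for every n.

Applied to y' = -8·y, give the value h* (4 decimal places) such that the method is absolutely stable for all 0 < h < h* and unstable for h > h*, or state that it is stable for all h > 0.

With y'=λy (z=hλ):
  k1=λy_n ⇒ h·k1=z·y_n;  k2=λ(1+1/3z)y_n ⇒ h·k2=z(1+1/3z)y_n
  y_{n+1}/y_n = 1 − 3/20z + 23/20z(1+1/3z) = 1 + z + 23/60z²
  Hence R(z) = 1 + z + 23/60z².

Solve |R(x)|<1 on ℝ⁻.
x=-0.92: |R|=0.4045
R=1: x+23/60x²=0 ⇒ x=−60/23=-2.6087; min R=1−1/(4·23/60)=0.3478>−1
Confirm numerically:
  x=-2.310: |R|=0.73551 <1
  x=-1.662: |R|=0.39686 <1
  x=-1.443: |R|=0.35520 <1
  x=-2.956: |R|=1.39354 >1
  x=-2.941: |R|=1.37463 >1
So |R|<1 on (-2.6087, 0).

(-2.6087,0); λ=-8 ⇒ h* = (60/23)/8 = 0.3261.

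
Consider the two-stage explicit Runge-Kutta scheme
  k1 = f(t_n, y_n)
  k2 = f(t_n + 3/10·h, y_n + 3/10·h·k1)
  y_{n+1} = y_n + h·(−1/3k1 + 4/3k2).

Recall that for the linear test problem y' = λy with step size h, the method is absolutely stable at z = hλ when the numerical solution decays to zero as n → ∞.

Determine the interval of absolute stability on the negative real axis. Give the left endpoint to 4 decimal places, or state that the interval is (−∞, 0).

(-2.5000, 0).

Test eqn y'=λy, z=hλ:
  k1=λy_n ⇒ h·k1=z·y_n;  k2=λ(1+3/10z)y_n ⇒ h·k2=z(1+3/10z)y_n
  y_{n+1}/y_n = 1 − 1/3z + 4/3z(1+3/10z) = 1 + z + 2/5z²
  Hence R(z) = 1 + z + 2/5z².

Solve |R(x)|<1 on ℝ⁻.
x=-0.53: |R|=0.5824
R=1: x+2/5x²=0 ⇒ x=−5/2=-2.5000; min R=1−1/(4·2/5)=0.3750>−1
Confirm numerically:
  x=-2.441: |R|=0.94239 <1
  x=-1.842: |R|=0.51519 <1
  x=-1.560: |R|=0.41344 <1
  x=-1.541: |R|=0.40887 <1
  x=-3.059: |R|=1.68399 >1
  x=-2.869: |R|=1.42346 >1
  x=-2.640: |R|=1.14784 >1
So |R|<1 on (-2.5000, 0).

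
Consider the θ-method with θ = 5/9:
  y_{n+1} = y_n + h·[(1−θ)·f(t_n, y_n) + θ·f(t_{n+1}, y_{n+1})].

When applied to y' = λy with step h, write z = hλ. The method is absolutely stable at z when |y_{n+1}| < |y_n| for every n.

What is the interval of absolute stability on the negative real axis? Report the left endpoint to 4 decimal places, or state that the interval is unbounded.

On y'=λy, z=hλ:
  y_{n+1} = y_n + z·[4/9·y_n + 5/9·y_{n+1}] ⇒ (1 − 5/9z)y_{n+1} = (1 + 4/9z)y_n
  so R(z) = (1 + 4/9z)/(1 − 5/9z).

Find x<0 with |R(x)|<1.
x=-1.37: |R|=0.2221
x=-2: |R|=0.0526
x=-10: |R|=0.5254
x=-100: |R|=0.7682
θ=5/9≥1/2 ⇒ |1+4/9x|<|1−5/9x| ∀x<0 ⇒ unbounded interval.

interval (−∞, 0).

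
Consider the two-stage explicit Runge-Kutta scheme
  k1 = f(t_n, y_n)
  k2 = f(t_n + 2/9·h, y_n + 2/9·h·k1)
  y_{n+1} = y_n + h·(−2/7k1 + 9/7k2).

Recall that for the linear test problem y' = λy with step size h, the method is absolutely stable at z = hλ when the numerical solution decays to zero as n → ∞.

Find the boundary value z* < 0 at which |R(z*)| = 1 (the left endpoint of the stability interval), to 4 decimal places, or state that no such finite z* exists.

Test eqn y'=λy, z=hλ:
  k1=λy_n ⇒ h·k1=z·y_n;  k2=λ(1+2/9z)y_n ⇒ h·k2=z(1+2/9z)y_n
  y_{n+1}/y_n = 1 − 2/7z + 9/7z(1+2/9z) = 1 + z + 2/7z²
  ⇒ R(z) = 1 + z + 2/7z².

Solve |R(x)|<1 on ℝ⁻.
x=-1.54: |R|=0.1376
R=1: x+2/7x²=0 ⇒ x=−7/2=-3.5000; min R=1−1/(4·2/7)=0.1250>−1
Confirm numerically:
  x=-2.936: |R|=0.52688 <1
  x=-2.268: |R|=0.20166 <1
  x=-2.194: |R|=0.18132 <1
  x=-1.667: |R|=0.12697 <1
  x=-3.869: |R|=1.40790 >1
  x=-3.745: |R|=1.26215 >1
  x=-3.633: |R|=1.13805 >1
Interval (-3.5000, 0).

z* = -3.5000.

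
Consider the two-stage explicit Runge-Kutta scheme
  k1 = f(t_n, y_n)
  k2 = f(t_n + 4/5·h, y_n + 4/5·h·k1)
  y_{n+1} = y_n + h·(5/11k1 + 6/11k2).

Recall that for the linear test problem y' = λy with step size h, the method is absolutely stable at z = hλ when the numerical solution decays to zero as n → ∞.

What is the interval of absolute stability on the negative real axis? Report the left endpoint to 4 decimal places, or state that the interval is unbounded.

Set f=λy, z=hλ:
  k1=λy_n ⇒ h·k1=z·y_n;  k2=λ(1+4/5z)y_n ⇒ h·k2=z(1+4/5z)y_n
  y_{n+1}/y_n = 1 + 5/11z + 6/11z(1+4/5z) = 1 + z + 24/55z²
  so R(z) = 1 + z + 24/55z².

Boundary: |R(x)|=1, x<0.
x=-0.82: |R|=0.4734
R=1: x+24/55x²=0 ⇒ x=−55/24=-2.2917; min R=1−1/(4·24/55)=0.4271>−1
Confirm numerically:
  x=-2.004: |R|=0.74844 <1
  x=-1.714: |R|=0.56795 <1
  x=-1.647: |R|=0.53668 <1
  x=-1.598: |R|=0.51630 <1
  x=-2.815: |R|=1.64284 >1
  x=-2.692: |R|=1.47027 >1
  x=-2.647: |R|=1.41043 >1
So |R|<1 on (-2.2917, 0).

(-2.2917, 0).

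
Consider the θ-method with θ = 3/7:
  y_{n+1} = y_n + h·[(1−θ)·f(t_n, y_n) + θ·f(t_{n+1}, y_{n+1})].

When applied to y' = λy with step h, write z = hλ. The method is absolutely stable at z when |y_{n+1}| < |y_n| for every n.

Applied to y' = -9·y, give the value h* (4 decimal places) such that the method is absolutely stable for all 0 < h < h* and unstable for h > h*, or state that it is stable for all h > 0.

(-14.0000,0); λ=-9 ⇒ h* = (14)/9 = 1.5556.

Test eqn y'=λy, z=hλ:
  y_{n+1} = y_n + z·[4/7·y_n + 3/7·y_{n+1}] ⇒ (1 − 3/7z)y_{n+1} = (1 + 4/7z)y_n
  R(z) = (1 + 4/7z)/(1 − 3/7z).

Find x<0 with |R(x)|<1.
x=-1.67: |R|=0.0266
R=−1: 1+4/7x = −1+3/7x ⇒ -1/7x=2 ⇒ x=2/(-1/7)=-14.0000
Confirm numerically:
  x=-12.043: |R|=0.95462 <1
  x=-10.808: |R|=0.91903 <1
  x=-8.907: |R|=0.84897 <1
  x=-8.524: |R|=0.83188 <1
  x=-14.291: |R|=1.00583 >1
  x=-14.070: |R|=1.00142 >1
Interval (-14.0000, 0).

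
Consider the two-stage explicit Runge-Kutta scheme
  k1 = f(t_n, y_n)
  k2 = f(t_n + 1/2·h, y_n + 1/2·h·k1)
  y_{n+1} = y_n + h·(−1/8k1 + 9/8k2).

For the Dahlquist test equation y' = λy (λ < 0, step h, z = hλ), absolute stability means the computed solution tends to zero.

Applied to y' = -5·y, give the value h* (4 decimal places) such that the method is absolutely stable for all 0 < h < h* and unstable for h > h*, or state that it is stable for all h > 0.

On y'=λy, z=hλ:
  k1=λy_n ⇒ h·k1=z·y_n;  k2=λ(1+1/2z)y_n ⇒ h·k2=z(1+1/2z)y_n
  y_{n+1}/y_n = 1 − 1/8z + 9/8z(1+1/2z) = 1 + z + 9/16z²
  Hence R(z) = 1 + z + 9/16z².

Solve |R(x)|<1 on ℝ⁻.
x=-1.58: |R|=0.8242
R=1: x+9/16x²=0 ⇒ x=−16/9=-1.7778; min R=1−1/(4·9/16)=0.5556>−1
Confirm numerically:
  x=-1.610: |R|=0.84806 <1
  x=-0.922: |R|=0.55617 <1
  x=-0.844: |R|=0.55669 <1
  x=-0.745: |R|=0.56720 <1
  x=-2.251: |R|=1.59919 >1
  x=-2.245: |R|=1.59001 >1
So |R|<1 on (-1.7778, 0).

(-1.7778,0); λ=-5 ⇒ h* = (16/9)/5 = 0.3556.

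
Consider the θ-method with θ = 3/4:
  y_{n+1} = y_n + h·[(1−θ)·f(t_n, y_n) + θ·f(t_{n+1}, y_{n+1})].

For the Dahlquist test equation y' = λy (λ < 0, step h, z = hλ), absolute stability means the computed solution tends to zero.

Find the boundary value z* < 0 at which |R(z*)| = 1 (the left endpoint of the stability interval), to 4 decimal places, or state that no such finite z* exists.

On y'=λy, z=hλ:
  y_{n+1} = y_n + z·[1/4·y_n + 3/4·y_{n+1}] ⇒ (1 − 3/4z)y_{n+1} = (1 + 1/4z)y_n
  Hence R(z) = (1 + 1/4z)/(1 − 3/4z).

Need |R(x)|<1, x<0.
x=-1.24: |R|=0.3575
x=-2: |R|=0.2000
x=-10: |R|=0.1765
x=-100: |R|=0.3158
θ=3/4≥1/2 ⇒ |1+1/4x|<|1−3/4x| ∀x<0 ⇒ unbounded interval.

unbounded; (−∞, 0).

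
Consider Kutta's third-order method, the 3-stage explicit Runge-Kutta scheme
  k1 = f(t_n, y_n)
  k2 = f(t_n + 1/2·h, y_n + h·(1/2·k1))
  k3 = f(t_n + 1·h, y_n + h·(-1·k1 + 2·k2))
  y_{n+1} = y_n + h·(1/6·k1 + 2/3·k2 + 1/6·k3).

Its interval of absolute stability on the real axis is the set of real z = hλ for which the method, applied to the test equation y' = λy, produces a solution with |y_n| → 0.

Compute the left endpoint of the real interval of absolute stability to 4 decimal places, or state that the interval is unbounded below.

Set f=λy, z=hλ:
  order 3, 3-stage ⇒ R(z)=1+z+z^2/2+z^3/6
  (e.g. R(-1.04)=0.31332, |R|=0.31332)

Need |R(x)|<1, x<0.
x=-1.04: |R|=0.3133
|R(-2.41)|=0.8389 |R(-1.95)|=0.2846 |R(-0.67)|=0.5043
Bisect:
  x_lo=-2.8149 |R|=1.5704  x_hi=-0.1364 |R|=0.8725
  mid=-1.47563 |R|=0.07758 →hi
  mid=-2.14526 |R|=0.48965 →hi
  mid=-2.48007 |R|=0.94708 →hi
  mid=-2.64747 |R|=1.23566 →lo
  mid=-2.56377 |R|=1.08589 →lo
  mid=-2.52192 |R|=1.01515 →lo
  mid=-2.50099 |R|=0.98078 →hi
  mid=-2.51146 |R|=0.99788 →hi
  ...
  [-2.51277,-2.51260] ⇒ x*=-2.5127
Stable set (-2.5127, 0).

z* = -2.5127.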